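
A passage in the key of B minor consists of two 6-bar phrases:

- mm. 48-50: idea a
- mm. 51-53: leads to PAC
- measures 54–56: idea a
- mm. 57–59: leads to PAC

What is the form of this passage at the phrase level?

repeated phrase

Both phrases have the same opening (a) and the same cadence (perfect authentic cadence): the second is a restatement, not a consequent, so this is a repeated phrase rather than a period.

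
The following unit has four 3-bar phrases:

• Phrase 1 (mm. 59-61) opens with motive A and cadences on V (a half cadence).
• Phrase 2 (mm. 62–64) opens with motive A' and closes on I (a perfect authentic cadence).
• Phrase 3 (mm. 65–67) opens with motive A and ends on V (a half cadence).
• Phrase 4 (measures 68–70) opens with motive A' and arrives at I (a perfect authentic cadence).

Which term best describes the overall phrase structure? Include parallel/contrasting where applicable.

The cadence pattern HC–PAC–HC–PAC is weak–strong twice, and phrases 3–4 restate phrases 1–2: a period heard twice, not a double period (which would end weakly at phrase 2).

repeated period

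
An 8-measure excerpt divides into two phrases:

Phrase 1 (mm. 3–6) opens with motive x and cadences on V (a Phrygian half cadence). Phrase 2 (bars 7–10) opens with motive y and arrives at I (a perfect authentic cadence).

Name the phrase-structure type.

Phrase 1 ends with a Phrygian half cadence (weaker) and phrase 2 with a perfect authentic cadence (stronger): antecedent + consequent = a period.
The two phrases open with different material (x / y), so the period is contrasting.

contrasting period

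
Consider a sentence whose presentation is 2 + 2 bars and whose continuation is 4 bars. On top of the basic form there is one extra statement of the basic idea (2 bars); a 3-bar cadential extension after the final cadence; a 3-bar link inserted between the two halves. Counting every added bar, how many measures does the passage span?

Basic sentence: 2 + 2 + 4 = 8 bars.
8 (basic form) + 2 (extra statement) + 3 (cadential extension) + 3 (link) = 16.

16 measures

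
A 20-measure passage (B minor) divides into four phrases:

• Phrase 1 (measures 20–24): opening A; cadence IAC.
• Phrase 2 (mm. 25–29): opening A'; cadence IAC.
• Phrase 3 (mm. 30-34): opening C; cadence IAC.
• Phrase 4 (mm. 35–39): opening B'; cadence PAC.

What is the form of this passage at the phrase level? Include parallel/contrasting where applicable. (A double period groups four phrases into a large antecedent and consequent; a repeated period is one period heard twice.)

contrasting double period

Four phrases in two halves: the first half (mm. 20–29) ends with an imperfect authentic cadence, the second (measures 30–39) with a perfect authentic cadence — a large antecedent–consequent pair, i.e. a double period.
Phrase 3 begins with different material from phrase 1, making it contrasting.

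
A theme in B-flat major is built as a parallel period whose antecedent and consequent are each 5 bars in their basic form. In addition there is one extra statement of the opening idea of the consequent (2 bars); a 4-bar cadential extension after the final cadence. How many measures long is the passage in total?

16 measures

Basic parallel period: 5 + 5 = 10 bars.
10 (basic form) + 2 (extra statement) + 4 (cadential extension) = 16.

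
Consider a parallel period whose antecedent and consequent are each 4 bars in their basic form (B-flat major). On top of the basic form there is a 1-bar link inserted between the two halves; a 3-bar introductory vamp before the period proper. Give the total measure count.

12 measures

Basic parallel period: 4 + 4 = 8 bars.
8 (basic form) + 1 (link) + 3 (introduction) = 12.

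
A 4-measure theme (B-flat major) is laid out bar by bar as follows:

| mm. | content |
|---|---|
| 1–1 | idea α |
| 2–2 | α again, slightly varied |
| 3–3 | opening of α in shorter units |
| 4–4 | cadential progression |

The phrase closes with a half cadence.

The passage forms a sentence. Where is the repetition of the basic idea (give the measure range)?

The presentation of a sentence is the basic idea (m. 1) plus its repetition (m. 2); the repetition of the basic idea is therefore m. 2.

measures 2–2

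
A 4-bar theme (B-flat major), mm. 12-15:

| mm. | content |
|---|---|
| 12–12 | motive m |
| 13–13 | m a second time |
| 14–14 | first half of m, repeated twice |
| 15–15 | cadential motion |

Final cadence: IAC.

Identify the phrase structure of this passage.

sentence

Basic idea (bar 12) + its repetition (bar 13) form the presentation; fragmentation and cadence (mm. 14–15) form the continuation — the 4-bar whole is a sentence.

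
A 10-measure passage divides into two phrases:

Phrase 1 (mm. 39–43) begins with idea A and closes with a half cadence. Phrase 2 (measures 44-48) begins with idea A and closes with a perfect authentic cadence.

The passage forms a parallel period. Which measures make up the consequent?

measures 44–48

The phrase ending with the weaker cadence (half cadence) is the antecedent; the one ending more conclusively (perfect authentic cadence) is the consequent. The consequent is measures 44–48.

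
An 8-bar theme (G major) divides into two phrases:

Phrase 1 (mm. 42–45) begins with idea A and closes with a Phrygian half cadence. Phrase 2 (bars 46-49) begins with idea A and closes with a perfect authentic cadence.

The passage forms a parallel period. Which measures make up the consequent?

measures 46–49

The antecedent is the phrase ending with the weaker cadence (Phrygian half cadence, phrase 1) and the consequent the one ending more conclusively (perfect authentic cadence, phrase 2); the consequent is measures 46-49.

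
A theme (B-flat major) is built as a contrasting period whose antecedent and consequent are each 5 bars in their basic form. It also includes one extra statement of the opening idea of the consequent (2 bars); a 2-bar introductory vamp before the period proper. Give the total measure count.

Basic contrasting period: 5 + 5 = 10 bars.
10 (basic form) + 2 (extra statement) + 2 (introduction) = 14.

14 measures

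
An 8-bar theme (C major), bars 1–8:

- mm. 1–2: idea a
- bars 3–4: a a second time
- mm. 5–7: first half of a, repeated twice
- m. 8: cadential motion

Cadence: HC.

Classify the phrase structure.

Basic idea (mm. 1-2) + its repetition (mm. 3–4) form the presentation; fragmentation and cadence (mm. 5–8) form the continuation — the 8-bar whole is a sentence.

sentence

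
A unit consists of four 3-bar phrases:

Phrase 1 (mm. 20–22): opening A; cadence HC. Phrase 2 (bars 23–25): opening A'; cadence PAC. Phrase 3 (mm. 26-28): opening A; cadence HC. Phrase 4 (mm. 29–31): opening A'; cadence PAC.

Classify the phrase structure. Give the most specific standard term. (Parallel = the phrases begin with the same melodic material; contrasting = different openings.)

The cadence pattern HC–PAC–HC–PAC is weak–strong twice, and phrases 3–4 restate phrases 1–2: a period heard twice, not a double period (which would end weakly at phrase 2).

repeated period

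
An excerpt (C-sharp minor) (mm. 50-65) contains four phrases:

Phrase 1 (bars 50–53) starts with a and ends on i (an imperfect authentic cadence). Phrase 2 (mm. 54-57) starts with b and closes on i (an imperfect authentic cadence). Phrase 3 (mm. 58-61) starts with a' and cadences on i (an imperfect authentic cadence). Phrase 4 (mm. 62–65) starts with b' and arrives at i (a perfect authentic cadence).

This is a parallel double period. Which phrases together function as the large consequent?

In a double period the first pair of phrases (ending imperfect authentic cadence) is the large antecedent and the second pair (ending perfect authentic cadence) is the large consequent; the consequent is phrases 3 and 4.

phrases 3 and 4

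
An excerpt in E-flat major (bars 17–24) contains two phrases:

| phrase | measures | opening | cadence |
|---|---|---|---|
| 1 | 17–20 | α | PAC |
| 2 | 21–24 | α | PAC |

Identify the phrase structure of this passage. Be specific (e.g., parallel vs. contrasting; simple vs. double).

repeated phrase

Both phrases have the same opening (α) and the same cadence (perfect authentic cadence): the second is a restatement, not a consequent, so this is a repeated phrase rather than a period.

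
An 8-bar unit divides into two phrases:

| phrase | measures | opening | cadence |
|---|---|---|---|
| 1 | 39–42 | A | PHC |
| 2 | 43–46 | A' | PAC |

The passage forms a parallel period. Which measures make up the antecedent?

The phrase ending with the weaker cadence (Phrygian half cadence) is the antecedent; the one ending more conclusively (perfect authentic cadence) is the consequent. The antecedent is measures 39–42.

measures 39–42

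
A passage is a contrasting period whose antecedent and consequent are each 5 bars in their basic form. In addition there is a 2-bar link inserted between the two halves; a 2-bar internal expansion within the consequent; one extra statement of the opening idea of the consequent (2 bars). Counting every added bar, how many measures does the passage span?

16 measures

Basic contrasting period: 5 + 5 = 10 bars.
10 (basic form) + 2 (link) + 2 (internal expansion) + 2 (extra statement) = 16.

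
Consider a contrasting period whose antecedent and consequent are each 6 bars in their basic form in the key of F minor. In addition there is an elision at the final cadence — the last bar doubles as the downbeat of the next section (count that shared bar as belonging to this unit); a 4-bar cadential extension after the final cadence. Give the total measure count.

16 measures

Basic contrasting period: 6 + 6 = 12 bars.
12 (basic form) + 4 (cadential extension) = 16.
The elision shares a bar with the next section but does not change this unit's count.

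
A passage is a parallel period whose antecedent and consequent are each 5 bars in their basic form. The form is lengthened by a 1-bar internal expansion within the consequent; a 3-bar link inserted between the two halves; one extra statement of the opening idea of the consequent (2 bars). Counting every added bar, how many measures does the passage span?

16 measures

Basic parallel period: 5 + 5 = 10 bars.
10 (basic form) + 1 (internal expansion) + 3 (link) + 2 (extra statement) = 16.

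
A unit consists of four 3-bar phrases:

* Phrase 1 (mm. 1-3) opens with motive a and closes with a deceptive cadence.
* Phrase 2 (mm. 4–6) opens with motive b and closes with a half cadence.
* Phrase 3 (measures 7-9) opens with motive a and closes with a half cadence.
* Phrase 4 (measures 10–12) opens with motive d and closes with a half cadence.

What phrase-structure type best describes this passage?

Phrase 4 ends with a half cadence, no stronger than phrase 2's half cadence, so the four phrases do not form a double period; nor do phrases 3–4 duplicate 1–2, so it is not a repeated period. With no phrase reaching a conclusive cadence, the passage is a phrase group.

phrase group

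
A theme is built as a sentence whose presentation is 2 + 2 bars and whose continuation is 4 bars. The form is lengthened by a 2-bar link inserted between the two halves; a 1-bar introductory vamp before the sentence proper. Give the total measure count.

Basic sentence: 2 + 2 + 4 = 8 bars.
8 (basic form) + 2 (link) + 1 (introduction) = 11.

11 measures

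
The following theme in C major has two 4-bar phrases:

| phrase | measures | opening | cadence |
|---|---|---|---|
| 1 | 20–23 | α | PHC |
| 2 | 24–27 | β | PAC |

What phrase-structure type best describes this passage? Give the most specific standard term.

Phrase 1 ends with a Phrygian half cadence (weaker) and phrase 2 with a perfect authentic cadence (stronger): antecedent + consequent = a period.
The two phrases open with different material (α / β), so the period is contrasting.

contrasting period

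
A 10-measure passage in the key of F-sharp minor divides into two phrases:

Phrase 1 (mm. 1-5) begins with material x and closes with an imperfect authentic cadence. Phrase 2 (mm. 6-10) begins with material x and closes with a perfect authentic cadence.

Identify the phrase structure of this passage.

Phrase 1 ends with an imperfect authentic cadence (weaker) and phrase 2 with a perfect authentic cadence (stronger): antecedent + consequent = a period.
The two phrases open with the same material (x / x), so the period is parallel.

parallel period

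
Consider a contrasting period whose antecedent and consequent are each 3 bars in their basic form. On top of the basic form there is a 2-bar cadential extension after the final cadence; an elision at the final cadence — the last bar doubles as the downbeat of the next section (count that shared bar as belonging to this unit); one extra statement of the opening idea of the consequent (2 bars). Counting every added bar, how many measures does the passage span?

10 measures

Basic contrasting period: 3 + 3 = 6 bars.
6 (basic form) + 2 (cadential extension) + 2 (extra statement) = 10.
The elision shares a bar with the next section but does not change this unit's count.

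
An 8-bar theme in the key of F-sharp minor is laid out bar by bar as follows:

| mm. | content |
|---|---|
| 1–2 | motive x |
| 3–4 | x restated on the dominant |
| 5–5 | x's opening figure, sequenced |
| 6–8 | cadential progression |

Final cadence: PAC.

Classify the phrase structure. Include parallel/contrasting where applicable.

Basic idea (measures 1–2) + its repetition (mm. 3–4) form the presentation; fragmentation and cadence (measures 5–8) form the continuation — the 8-bar whole is a sentence.

sentence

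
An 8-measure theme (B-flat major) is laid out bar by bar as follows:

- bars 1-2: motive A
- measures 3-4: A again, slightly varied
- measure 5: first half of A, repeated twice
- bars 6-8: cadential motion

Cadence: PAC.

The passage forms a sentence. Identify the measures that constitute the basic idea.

measures 1–2

The presentation of a sentence is the basic idea (mm. 1–2) plus its repetition (mm. 3–4); the basic idea is therefore mm. 1-2.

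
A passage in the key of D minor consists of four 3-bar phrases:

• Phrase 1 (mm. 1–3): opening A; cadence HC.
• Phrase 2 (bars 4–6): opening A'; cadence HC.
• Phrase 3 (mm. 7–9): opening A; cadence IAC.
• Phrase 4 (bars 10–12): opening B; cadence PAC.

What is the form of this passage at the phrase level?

Four phrases in two halves: the first half (measures 1–6) ends with a half cadence, the second (measures 7–12) with a perfect authentic cadence — a large antecedent–consequent pair, i.e. a double period.
Phrase 3 begins with the same material as phrase 1, making it parallel.

parallel double period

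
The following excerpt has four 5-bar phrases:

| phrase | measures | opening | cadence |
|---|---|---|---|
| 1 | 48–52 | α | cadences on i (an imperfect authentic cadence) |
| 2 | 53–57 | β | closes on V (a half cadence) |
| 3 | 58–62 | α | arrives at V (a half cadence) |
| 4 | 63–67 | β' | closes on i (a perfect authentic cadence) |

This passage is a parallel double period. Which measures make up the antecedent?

measures 48–57

In a double period the four phrases pair into a large antecedent (phrases 1–2, ending half cadence) and a large consequent (phrases 3–4, ending perfect authentic cadence). The antecedent spans measures 48–57.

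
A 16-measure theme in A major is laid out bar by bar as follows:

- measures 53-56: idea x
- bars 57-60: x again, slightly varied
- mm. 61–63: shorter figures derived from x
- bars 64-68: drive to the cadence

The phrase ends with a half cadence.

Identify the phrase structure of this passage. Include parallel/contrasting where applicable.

sentence

Basic idea (measures 53–56) + its repetition (measures 57-60) form the presentation; fragmentation and cadence (bars 61–68) form the continuation — the 16-bar whole is a sentence.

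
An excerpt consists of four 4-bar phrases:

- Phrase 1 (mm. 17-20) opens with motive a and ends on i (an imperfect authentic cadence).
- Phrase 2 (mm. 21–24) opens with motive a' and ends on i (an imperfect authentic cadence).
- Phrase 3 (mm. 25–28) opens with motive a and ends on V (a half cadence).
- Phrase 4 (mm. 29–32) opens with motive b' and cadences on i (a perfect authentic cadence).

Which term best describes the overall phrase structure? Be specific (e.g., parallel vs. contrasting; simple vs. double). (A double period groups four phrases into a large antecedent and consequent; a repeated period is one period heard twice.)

parallel double period

Four phrases in two halves: the first half (measures 17–24) ends with an imperfect authentic cadence, the second (mm. 25–32) with a perfect authentic cadence — a large antecedent–consequent pair, i.e. a double period.
Phrase 3 begins with the same material as phrase 1, making it parallel.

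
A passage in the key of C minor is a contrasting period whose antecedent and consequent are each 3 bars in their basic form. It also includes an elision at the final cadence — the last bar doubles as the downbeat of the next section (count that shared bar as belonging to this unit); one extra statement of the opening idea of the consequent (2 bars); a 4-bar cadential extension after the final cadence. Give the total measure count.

Basic contrasting period: 3 + 3 = 6 bars.
6 (basic form) + 2 (extra statement) + 4 (cadential extension) = 12.
The elision shares a bar with the next section but does not change this unit's count.

12 measures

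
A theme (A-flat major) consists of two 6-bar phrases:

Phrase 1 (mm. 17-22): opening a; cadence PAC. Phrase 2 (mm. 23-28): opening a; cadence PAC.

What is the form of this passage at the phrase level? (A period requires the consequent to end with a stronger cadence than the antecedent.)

repeated phrase

Both phrases have the same opening (a) and the same cadence (perfect authentic cadence): the second is a restatement, not a consequent, so this is a repeated phrase rather than a period.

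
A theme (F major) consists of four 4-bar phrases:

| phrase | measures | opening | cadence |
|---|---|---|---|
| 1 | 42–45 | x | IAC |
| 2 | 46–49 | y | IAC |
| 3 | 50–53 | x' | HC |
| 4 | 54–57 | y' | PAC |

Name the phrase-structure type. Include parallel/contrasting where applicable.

parallel double period

Four phrases in two halves: the first half (measures 42–49) ends with an imperfect authentic cadence, the second (bars 50-57) with a perfect authentic cadence — a large antecedent–consequent pair, i.e. a double period.
Phrase 3 begins with the same material as phrase 1, making it parallel.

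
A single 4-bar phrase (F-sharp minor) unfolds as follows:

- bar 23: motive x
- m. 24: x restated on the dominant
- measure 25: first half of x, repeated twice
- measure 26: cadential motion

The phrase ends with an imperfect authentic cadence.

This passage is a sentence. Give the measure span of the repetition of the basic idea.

measures 24–24

The presentation of a sentence is the basic idea (bar 23) plus its repetition (m. 24); the repetition of the basic idea is therefore m. 24.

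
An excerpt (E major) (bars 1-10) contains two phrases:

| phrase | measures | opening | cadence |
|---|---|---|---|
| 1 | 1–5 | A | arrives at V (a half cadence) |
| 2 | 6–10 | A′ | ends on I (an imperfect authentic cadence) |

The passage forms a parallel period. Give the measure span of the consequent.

The phrase ending with the weaker cadence (half cadence) is the antecedent; the one ending more conclusively (imperfect authentic cadence) is the consequent. The consequent is measures 6–10.

measures 6–10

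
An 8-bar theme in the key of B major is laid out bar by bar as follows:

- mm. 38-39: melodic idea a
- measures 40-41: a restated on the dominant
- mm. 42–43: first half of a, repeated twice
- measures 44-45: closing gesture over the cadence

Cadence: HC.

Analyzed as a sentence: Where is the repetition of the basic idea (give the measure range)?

measures 40–41

The presentation of a sentence is the basic idea (measures 38–39) plus its repetition (mm. 40–41); the repetition of the basic idea is therefore measures 40–41.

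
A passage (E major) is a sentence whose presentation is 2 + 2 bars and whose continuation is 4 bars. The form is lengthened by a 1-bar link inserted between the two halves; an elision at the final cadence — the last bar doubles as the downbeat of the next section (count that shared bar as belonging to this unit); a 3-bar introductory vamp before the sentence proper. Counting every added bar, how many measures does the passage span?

Basic sentence: 2 + 2 + 4 = 8 bars.
8 (basic form) + 1 (link) + 3 (introduction) = 12.
The elision shares a bar with the next section but does not change this unit's count.

12 measures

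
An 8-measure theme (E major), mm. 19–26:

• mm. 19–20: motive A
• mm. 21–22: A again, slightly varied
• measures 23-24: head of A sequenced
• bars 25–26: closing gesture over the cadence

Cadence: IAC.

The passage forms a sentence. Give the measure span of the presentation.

The presentation of a sentence is the basic idea (mm. 19–20) plus its repetition (mm. 21–22); the presentation is therefore mm. 19-22.

measures 19–22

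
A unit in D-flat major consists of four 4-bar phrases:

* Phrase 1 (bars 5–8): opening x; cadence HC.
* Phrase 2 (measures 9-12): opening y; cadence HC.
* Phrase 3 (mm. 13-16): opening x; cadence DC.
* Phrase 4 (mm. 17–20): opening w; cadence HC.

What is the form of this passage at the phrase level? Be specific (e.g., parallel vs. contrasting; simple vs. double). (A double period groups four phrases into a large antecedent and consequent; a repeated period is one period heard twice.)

Phrase 4 ends with a half cadence, no stronger than phrase 2's half cadence, so the four phrases do not form a double period; nor do phrases 3–4 duplicate 1–2, so it is not a repeated period. With no phrase reaching a conclusive cadence, the passage is a phrase group.

phrase group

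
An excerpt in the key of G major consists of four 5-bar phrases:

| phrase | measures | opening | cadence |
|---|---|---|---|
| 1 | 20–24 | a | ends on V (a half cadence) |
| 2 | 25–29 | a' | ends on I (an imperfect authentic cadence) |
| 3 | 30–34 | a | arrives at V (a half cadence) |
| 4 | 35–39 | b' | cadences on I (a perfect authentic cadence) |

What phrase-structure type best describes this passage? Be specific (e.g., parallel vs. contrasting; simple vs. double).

Four phrases in two halves: the first half (bars 20–29) ends with an imperfect authentic cadence, the second (bars 30–39) with a perfect authentic cadence — a large antecedent–consequent pair, i.e. a double period.
Phrase 3 begins with the same material as phrase 1, making it parallel.

parallel double period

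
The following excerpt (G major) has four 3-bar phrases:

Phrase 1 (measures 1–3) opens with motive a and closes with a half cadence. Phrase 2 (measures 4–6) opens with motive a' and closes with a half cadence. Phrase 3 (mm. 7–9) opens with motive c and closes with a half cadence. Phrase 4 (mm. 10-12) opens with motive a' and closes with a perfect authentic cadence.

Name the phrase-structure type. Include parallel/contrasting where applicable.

contrasting double period

Four phrases in two halves: the first half (measures 1–6) ends with a half cadence, the second (mm. 7–12) with a perfect authentic cadence — a large antecedent–consequent pair, i.e. a double period.
Phrase 3 begins with different material from phrase 1, making it contrasting.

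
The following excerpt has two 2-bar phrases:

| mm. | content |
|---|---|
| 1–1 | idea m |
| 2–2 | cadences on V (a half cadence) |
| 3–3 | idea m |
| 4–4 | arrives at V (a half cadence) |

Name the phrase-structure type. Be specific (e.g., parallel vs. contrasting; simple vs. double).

repeated phrase

Both phrases have the same opening (m) and the same cadence (half cadence): the second is a restatement, not a consequent, so this is a repeated phrase rather than a period.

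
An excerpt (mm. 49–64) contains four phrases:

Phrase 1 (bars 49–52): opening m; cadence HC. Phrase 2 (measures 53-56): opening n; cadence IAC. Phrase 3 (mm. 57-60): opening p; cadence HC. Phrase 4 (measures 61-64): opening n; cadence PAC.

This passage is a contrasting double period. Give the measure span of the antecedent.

measures 49–56

In a double period the four phrases pair into a large antecedent (phrases 1–2, ending imperfect authentic cadence) and a large consequent (phrases 3–4, ending perfect authentic cadence). The antecedent spans mm. 49–56.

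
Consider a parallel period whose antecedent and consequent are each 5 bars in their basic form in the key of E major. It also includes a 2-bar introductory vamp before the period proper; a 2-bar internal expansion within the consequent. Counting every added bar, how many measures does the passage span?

Basic parallel period: 5 + 5 = 10 bars.
10 (basic form) + 2 (introduction) + 2 (internal expansion) = 14.

14 measures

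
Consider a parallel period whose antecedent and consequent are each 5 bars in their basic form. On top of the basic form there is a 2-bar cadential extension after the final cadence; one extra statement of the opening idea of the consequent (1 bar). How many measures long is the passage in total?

Basic parallel period: 5 + 5 = 10 bars.
10 (basic form) + 2 (cadential extension) + 1 (extra statement) = 13.

13 measures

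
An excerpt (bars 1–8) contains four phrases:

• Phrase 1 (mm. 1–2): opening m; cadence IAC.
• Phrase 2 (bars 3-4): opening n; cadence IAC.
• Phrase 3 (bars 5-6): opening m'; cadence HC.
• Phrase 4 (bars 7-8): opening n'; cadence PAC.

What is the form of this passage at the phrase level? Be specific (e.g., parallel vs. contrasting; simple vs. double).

parallel double period

Four phrases in two halves: the first half (mm. 1-4) ends with an imperfect authentic cadence, the second (mm. 5–8) with a perfect authentic cadence — a large antecedent–consequent pair, i.e. a double period.
Phrase 3 begins with the same material as phrase 1, making it parallel.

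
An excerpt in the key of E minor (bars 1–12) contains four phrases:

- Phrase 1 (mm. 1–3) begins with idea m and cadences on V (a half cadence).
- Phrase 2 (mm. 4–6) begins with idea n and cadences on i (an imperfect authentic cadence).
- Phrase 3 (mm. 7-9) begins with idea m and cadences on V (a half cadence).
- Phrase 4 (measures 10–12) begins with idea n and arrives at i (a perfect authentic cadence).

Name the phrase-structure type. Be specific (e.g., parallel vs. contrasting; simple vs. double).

Four phrases in two halves: the first half (measures 1–6) ends with an imperfect authentic cadence, the second (mm. 7-12) with a perfect authentic cadence — a large antecedent–consequent pair, i.e. a double period.
Phrase 3 begins with the same material as phrase 1, making it parallel.

parallel double period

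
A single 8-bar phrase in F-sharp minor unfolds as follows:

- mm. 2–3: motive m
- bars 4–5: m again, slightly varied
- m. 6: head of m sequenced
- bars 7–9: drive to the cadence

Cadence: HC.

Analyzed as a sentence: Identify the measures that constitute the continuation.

measures 6–9

After the presentation (measures 2–5), the continuation covers the fragmentation through the cadence: measures 6-9.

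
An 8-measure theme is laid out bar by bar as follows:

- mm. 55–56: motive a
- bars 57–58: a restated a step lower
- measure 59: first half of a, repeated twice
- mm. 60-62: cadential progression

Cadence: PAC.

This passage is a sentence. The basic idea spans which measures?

The presentation of a sentence is the basic idea (mm. 55–56) plus its repetition (bars 57-58); the basic idea is therefore bars 55-56.

measures 55–56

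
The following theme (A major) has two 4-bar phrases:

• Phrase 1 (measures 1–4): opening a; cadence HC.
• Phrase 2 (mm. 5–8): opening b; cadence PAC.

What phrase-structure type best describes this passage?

Phrase 1 ends with a half cadence (weaker) and phrase 2 with a perfect authentic cadence (stronger): antecedent + consequent = a period.
The two phrases open with different material (a / b), so the period is contrasting.

contrasting period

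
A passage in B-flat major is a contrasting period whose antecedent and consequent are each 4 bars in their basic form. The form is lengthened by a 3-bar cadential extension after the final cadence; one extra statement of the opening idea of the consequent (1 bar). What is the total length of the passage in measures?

Basic contrasting period: 4 + 4 = 8 bars.
8 (basic form) + 3 (cadential extension) + 1 (extra statement) = 12.

12 measures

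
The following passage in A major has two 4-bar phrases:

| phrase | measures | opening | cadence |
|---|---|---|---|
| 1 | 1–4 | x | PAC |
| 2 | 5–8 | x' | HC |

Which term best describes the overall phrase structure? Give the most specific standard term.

phrase group

The second phrase closes with a half cadence, which is not stronger than the first phrase's perfect authentic cadence; without a weak→strong cadential pair there is no antecedent–consequent relationship, so this is a phrase group rather than a period.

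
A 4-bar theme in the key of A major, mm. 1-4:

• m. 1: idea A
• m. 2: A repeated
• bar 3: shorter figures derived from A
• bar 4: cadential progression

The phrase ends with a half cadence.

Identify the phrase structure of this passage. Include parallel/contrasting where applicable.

sentence

Basic idea (bar 1) + its repetition (measure 2) form the presentation; fragmentation and cadence (bars 3–4) form the continuation — the 4-bar whole is a sentence.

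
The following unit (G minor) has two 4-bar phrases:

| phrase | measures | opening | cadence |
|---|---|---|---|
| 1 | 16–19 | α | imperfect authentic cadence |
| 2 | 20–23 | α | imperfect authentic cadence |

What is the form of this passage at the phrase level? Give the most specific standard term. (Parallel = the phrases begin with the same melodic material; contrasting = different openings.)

Both phrases have the same opening (α) and the same cadence (imperfect authentic cadence): the second is a restatement, not a consequent, so this is a repeated phrase rather than a period.

repeated phrase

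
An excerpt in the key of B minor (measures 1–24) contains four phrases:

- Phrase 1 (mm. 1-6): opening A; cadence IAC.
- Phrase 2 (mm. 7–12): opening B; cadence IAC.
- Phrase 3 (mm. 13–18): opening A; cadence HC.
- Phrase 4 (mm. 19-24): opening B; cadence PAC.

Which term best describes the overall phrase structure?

Four phrases in two halves: the first half (mm. 1–12) ends with an imperfect authentic cadence, the second (mm. 13-24) with a perfect authentic cadence — a large antecedent–consequent pair, i.e. a double period.
Phrase 3 begins with the same material as phrase 1, making it parallel.

parallel double period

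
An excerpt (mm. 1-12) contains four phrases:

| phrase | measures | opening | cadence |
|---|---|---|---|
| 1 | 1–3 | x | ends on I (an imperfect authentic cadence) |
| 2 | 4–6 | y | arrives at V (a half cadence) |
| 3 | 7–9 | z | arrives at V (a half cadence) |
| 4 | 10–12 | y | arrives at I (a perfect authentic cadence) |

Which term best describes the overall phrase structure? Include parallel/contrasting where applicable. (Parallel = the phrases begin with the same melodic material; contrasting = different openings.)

contrasting double period

Four phrases in two halves: the first half (mm. 1–6) ends with a half cadence, the second (mm. 7-12) with a perfect authentic cadence — a large antecedent–consequent pair, i.e. a double period.
Phrase 3 begins with different material from phrase 1, making it contrasting.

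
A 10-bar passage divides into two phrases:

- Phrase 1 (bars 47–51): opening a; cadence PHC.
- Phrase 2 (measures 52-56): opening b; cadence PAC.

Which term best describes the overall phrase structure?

Phrase 1 ends with a Phrygian half cadence (weaker) and phrase 2 with a perfect authentic cadence (stronger): antecedent + consequent = a period.
The two phrases open with different material (a / b), so the period is contrasting.

contrasting period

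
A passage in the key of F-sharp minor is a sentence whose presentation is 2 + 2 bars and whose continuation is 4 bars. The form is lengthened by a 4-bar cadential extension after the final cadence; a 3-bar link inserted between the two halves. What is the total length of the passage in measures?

15 measures

Basic sentence: 2 + 2 + 4 = 8 bars.
8 (basic form) + 4 (cadential extension) + 3 (link) = 15.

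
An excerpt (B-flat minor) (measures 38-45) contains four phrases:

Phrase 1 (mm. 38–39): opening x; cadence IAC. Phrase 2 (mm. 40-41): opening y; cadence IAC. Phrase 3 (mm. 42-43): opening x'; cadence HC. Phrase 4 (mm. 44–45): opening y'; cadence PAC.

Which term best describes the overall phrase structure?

Four phrases in two halves: the first half (measures 38–41) ends with an imperfect authentic cadence, the second (mm. 42–45) with a perfect authentic cadence — a large antecedent–consequent pair, i.e. a double period.
Phrase 3 begins with the same material as phrase 1, making it parallel.

parallel double period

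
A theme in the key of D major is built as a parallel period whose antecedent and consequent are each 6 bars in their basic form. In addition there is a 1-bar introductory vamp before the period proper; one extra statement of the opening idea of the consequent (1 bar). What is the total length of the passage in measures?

Basic parallel period: 6 + 6 = 12 bars.
12 (basic form) + 1 (introduction) + 1 (extra statement) = 14.

14 measures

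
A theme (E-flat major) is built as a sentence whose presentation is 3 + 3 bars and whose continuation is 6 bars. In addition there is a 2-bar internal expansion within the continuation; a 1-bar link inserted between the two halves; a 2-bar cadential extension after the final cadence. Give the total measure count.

17 measures

Basic sentence: 3 + 3 + 6 = 12 bars.
12 (basic form) + 2 (internal expansion) + 1 (link) + 2 (cadential extension) = 17.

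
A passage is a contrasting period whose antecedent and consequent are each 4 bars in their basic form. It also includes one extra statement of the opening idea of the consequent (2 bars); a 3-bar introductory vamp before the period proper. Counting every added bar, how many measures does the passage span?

Basic contrasting period: 4 + 4 = 8 bars.
8 (basic form) + 2 (extra statement) + 3 (introduction) = 13.

13 measures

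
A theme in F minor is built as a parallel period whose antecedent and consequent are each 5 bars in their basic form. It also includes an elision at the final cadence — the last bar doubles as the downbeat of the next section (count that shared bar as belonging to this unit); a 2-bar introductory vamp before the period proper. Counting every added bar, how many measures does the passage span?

Basic parallel period: 5 + 5 = 10 bars.
10 (basic form) + 2 (introduction) = 12.
The elision shares a bar with the next section but does not change this unit's count.

12 measures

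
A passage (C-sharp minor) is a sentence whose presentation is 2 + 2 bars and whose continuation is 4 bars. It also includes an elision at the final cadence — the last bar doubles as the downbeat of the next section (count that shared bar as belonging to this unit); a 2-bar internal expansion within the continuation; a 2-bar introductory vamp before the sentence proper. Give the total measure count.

12 measures

Basic sentence: 2 + 2 + 4 = 8 bars.
8 (basic form) + 2 (internal expansion) + 2 (introduction) = 12.
The elision shares a bar with the next section but does not change this unit's count.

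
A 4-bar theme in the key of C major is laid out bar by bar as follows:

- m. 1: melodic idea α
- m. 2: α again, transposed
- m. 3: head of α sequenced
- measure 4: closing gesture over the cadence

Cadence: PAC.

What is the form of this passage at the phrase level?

sentence

Basic idea (m. 1) + its repetition (m. 2) form the presentation; fragmentation and cadence (measures 3–4) form the continuation — the 4-bar whole is a sentence.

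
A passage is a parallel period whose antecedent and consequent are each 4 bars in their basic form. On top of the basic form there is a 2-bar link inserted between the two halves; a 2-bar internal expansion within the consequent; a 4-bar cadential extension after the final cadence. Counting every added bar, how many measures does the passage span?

16 measures

Basic parallel period: 4 + 4 = 8 bars.
8 (basic form) + 2 (link) + 2 (internal expansion) + 4 (cadential extension) = 16.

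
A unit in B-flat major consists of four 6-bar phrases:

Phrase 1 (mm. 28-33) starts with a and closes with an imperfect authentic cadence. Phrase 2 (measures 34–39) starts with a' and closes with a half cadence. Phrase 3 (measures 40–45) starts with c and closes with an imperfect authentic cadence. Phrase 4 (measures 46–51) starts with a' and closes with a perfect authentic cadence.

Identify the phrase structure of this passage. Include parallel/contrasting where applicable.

Four phrases in two halves: the first half (mm. 28–39) ends with a half cadence, the second (bars 40–51) with a perfect authentic cadence — a large antecedent–consequent pair, i.e. a double period.
Phrase 3 begins with different material from phrase 1, making it contrasting.

contrasting double period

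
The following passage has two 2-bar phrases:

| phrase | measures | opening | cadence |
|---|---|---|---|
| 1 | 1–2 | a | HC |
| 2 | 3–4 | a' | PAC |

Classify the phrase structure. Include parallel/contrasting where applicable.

Phrase 1 ends with a half cadence (weaker) and phrase 2 with a perfect authentic cadence (stronger): antecedent + consequent = a period.
The two phrases open with the same material (a / a'), so the period is parallel.

parallel period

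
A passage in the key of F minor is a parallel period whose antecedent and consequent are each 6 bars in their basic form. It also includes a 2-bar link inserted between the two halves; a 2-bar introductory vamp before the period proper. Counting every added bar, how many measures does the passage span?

Basic parallel period: 6 + 6 = 12 bars.
12 (basic form) + 2 (link) + 2 (introduction) = 16.

16 measures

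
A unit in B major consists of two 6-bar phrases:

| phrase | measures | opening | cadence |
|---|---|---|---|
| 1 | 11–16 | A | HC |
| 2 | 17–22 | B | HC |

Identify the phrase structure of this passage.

The second phrase closes with a half cadence, which is not stronger than the first phrase's half cadence; without a weak→strong cadential pair there is no antecedent–consequent relationship, so this is a phrase group rather than a period.

phrase group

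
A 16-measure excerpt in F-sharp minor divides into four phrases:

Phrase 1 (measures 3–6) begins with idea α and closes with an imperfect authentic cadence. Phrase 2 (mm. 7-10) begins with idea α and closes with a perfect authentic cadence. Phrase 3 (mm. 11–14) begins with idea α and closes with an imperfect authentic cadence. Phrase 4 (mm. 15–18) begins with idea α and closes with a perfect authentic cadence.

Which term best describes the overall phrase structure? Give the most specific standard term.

repeated period

The cadence pattern IAC–PAC–IAC–PAC is weak–strong twice, and phrases 3–4 restate phrases 1–2: a period heard twice, not a double period (which would end weakly at phrase 2).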